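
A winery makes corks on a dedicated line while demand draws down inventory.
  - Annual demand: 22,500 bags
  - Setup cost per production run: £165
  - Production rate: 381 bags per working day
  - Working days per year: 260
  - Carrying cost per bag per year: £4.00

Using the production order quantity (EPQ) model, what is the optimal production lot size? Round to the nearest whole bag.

1,550 bags

d = 22,500/260 = 86.5385 bags/day;  effective holding cost H(1 − d/p) = 4·(1 − 86.5385/381) = 3.09146
Q* = √(2DS / H_eff) = √(2·22,500·165 / 3.09146) ≈ 1,549.77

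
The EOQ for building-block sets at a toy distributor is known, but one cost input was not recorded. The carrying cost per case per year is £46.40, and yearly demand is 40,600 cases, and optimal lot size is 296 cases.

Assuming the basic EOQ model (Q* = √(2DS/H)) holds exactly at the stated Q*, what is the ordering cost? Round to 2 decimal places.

£50.07

From Q* = √(2DS/H) ⇒ Q*² = 2DS/H.
S = Q²H / (2D) = 296² × 46.4 / (2 × 40,600) = 50.0663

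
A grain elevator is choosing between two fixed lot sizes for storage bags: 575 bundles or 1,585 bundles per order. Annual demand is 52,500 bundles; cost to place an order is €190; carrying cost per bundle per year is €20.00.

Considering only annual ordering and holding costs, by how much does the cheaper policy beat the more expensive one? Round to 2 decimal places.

For each Q, cost = (D/Q)·S + (Q/2)·H.
TC(575) = (52,500/575)×190 + (575/2)×20 = €23,097.83
TC(1,585) = (52,500/1,585)×190 + (1,585/2)×20 = €22,143.38
Lots of 1,585 are cheaper by €954.45.

€954.45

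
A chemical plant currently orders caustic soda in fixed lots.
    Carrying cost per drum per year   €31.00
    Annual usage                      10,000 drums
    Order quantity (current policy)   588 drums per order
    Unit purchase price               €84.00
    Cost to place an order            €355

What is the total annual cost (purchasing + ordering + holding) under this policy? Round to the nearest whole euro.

€855,151

Annual ordering cost = (D/Q)·S = (10,000/588) × 355 = €6,037.41
Annual holding cost  = (Q/2)·H = (588/2) × 31 = €9,114.00
Purchase cost = D·C = 10,000 × 84 = €840,000.00
Total = €6,037.41 + €9,114.00 + €840,000.00 = €855,151.41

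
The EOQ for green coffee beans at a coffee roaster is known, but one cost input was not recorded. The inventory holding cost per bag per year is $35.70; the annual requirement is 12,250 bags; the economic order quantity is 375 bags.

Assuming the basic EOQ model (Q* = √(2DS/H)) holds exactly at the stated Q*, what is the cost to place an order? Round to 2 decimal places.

Since Q* = (2DS/H)^½, squaring gives Q*²·H = 2DS.
S = Q²H / (2D) = 375² × 35.7 / (2 × 12,250) = 204.9107

$204.91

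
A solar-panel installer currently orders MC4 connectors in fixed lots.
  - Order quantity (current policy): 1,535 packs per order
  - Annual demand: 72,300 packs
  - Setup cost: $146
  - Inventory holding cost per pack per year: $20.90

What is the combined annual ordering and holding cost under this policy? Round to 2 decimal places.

Annual ordering cost = (D/Q)·S = (72,300/1,535) × 146 = $6,876.74
Annual holding cost  = (Q/2)·H = (1,535/2) × 20.9 = $16,040.75
Total = $6,876.74 + $16,040.75 = $22,917.49

$22,917.49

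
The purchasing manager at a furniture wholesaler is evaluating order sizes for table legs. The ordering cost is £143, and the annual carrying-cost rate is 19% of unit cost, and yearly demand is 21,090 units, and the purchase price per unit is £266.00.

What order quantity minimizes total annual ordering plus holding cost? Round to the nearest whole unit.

345 units

H = i·C = 0.19 × £266 = £50.5400 per unit-year
EOQ = √(2DS/H) = √(2 × 21,090 × 143 / 50.54)
    = √(119,345.86) ≈ 345.46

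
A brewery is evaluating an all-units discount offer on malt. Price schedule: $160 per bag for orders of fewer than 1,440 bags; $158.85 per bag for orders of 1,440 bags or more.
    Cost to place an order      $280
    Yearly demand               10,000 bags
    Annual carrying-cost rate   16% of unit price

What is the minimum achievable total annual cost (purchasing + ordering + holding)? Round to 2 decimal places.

$1,608,743.96

H₁ = 16%×$160 = $25.6000;  H₂ = 16%×$158.85 = $25.4160
EOQ₁ = √(2×10,000×280/25.6000) = 467.71  (< 1,440, feasible at tier 1)
EOQ₂ = √(2×10,000×280/25.4160) = 469.40  (< 1,440 → use Q = 1,440 at tier-2 price)
TC(tier 1 (EOQ₁), Q≈467.7) = $1,611,973.30
TC(tier 2, Q≈1,440.0) = $1,608,743.96
Minimum at tier 2: $1,608,743.96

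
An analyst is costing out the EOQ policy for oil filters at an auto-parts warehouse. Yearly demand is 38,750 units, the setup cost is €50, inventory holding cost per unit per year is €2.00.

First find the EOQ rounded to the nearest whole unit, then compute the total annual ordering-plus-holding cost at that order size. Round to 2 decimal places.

2DS/H = 2·38,750·50/2 = 1,937,500.00
EOQ = √1,937,500.00 ≈ 1,391.94 → Q = 1,392 units
Ordering: D/Q × S = 38,750/1,392 × €50 = €1,391.88
Holding:  Q/2 × H = 1,392/2 × €2 = €1,392.00
Total = €1,391.88 + €1,392.00 = €2,783.88

€2,783.88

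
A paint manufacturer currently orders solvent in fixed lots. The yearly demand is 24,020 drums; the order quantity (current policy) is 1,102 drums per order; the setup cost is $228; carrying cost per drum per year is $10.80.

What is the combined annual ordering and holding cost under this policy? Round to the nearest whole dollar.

Ordering: D/Q × S = 24,020/1,102 × $228 = $4,969.66
Holding:  Q/2 × H = 1,102/2 × $10.8 = $5,950.80
Total = $4,969.66 + $5,950.80 = $10,920.46

$10,920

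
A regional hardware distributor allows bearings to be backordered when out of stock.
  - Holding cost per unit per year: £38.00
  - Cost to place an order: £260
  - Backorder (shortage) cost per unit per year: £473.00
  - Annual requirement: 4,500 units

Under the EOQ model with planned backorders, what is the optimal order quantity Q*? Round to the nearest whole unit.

Basic EOQ = √(2·4,500·260/38) = 248.151
Backorder adjustment √((H+b)/b) = √((38+473)/473) = 1.0394
Q* = 248.151 × 1.0394 ≈ 257.93

258 units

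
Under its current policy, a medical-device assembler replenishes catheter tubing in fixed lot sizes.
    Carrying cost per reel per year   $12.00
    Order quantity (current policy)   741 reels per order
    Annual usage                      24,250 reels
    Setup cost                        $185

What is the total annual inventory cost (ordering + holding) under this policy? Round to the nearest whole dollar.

Ordering: D/Q × S = 24,250/741 × $185 = $6,054.32
Holding:  Q/2 × H = 741/2 × $12 = $4,446.00
Total = $6,054.32 + $4,446.00 = $10,500.32

$10,500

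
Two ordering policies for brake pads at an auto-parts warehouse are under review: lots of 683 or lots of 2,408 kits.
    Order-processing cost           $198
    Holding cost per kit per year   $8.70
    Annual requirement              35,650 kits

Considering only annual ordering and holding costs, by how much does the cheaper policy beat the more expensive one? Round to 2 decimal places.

TC(Q) = (D/Q)S + (Q/2)H
TC(683) = (35,650/683)×198 + (683/2)×8.7 = $13,305.90
TC(2,408) = (35,650/2,408)×198 + (2,408/2)×8.7 = $13,406.15
Lots of 683 are cheaper by $100.26.

$100.26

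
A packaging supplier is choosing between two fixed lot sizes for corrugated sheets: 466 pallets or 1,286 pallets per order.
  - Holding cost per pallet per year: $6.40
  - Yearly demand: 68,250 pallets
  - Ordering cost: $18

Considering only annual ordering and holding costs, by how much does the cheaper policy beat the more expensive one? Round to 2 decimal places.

Annual cost at Q: ordering D·S/Q plus holding Q·H/2.
TC(466) = (68,250/466)×18 + (466/2)×6.4 = $4,127.47
TC(1,286) = (68,250/1,286)×18 + (1,286/2)×6.4 = $5,070.49
Cheaper: Q = 466.  Difference = $943.02

$943.02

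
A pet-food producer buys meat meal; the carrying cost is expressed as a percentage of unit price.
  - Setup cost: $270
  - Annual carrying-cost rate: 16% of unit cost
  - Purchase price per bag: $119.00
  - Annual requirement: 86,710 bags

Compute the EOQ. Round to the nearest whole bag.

Carrying cost H = $119 × 16% = $19.0400/bag/yr
EOQ = √(2DS/H) = √(2 × 86,710 × 270 / 19.04)
    = √(2,459,212.18) ≈ 1,568.19

1,568 bags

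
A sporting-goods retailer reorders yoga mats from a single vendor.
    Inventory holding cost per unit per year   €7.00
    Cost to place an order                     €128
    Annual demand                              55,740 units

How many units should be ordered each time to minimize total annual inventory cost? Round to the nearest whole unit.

Optimal lot size Q* = (2 × 55,740 × €128 / €7)^½ ≈ 1,427.76

1,428 units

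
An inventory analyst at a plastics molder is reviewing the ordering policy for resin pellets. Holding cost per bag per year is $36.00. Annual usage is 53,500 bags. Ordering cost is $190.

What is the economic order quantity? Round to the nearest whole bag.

751 bags

2DS/H = 2·53,500·190/36 = 564,722.22
EOQ = √564,722.22 ≈ 751.48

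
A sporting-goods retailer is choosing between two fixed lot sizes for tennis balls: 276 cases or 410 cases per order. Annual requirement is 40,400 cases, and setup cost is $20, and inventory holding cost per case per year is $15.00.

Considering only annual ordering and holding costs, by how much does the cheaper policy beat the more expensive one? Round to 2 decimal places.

For each Q, cost = (D/Q)·S + (Q/2)·H.
TC(276) = (40,400/276)×20 + (276/2)×15 = $4,997.54
TC(410) = (40,400/410)×20 + (410/2)×15 = $5,045.73
Lots of 276 are cheaper by $48.20.

$48.20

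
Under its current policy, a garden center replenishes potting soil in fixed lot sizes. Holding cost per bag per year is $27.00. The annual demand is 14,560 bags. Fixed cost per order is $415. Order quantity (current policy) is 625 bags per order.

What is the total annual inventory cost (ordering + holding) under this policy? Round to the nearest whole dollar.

$18,105

Ordering: D/Q × S = 14,560/625 × $415 = $9,667.84
Holding:  Q/2 × H = 625/2 × $27 = $8,437.50
Total = $9,667.84 + $8,437.50 = $18,105.34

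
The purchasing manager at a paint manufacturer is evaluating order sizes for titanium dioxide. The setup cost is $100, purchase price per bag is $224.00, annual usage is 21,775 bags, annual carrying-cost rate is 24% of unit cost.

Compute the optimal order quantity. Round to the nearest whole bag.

285 bags

Holding cost per bag per year: H = 24% × $224 = $53.7600
EOQ = √(2DS/H) = √(2 × 21,775 × 100 / 53.76)
    = √(81,008.18) ≈ 284.62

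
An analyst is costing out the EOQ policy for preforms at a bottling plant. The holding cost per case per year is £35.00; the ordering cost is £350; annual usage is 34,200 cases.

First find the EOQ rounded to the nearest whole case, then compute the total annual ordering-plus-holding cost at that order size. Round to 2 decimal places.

Optimal lot size Q* = (2 × 34,200 × £350 / £35)^½ ≈ 827.04 → Q = 827 cases
Orders/yr = 34,200/827 = 41.354; ordering cost = 41.354 × £350 = £14,474.00
Average inventory = 827/2 = 413.5; holding cost = 413.5 × £35 = £14,472.50
Total = £14,474.00 + £14,472.50 = £28,946.50

£28,946.50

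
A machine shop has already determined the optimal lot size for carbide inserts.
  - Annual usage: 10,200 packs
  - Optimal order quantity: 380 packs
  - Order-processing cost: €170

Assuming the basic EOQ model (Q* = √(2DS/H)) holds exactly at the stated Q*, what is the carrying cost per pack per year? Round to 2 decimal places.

€24.02

EOQ relation: Q² = 2DS/H, so rearrange for the unknown.
H = 2DS / Q² = 2 × 10,200 × 170 / 380² = 24.0166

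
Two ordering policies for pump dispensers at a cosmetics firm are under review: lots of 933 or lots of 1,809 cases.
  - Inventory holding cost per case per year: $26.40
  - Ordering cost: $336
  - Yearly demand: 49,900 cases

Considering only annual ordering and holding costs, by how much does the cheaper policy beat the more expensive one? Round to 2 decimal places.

Annual cost at Q: ordering D·S/Q plus holding Q·H/2.
TC(933) = (49,900/933)×336 + (933/2)×26.4 = $30,286.02
TC(1,809) = (49,900/1,809)×336 + (1,809/2)×26.4 = $33,147.13
|ΔTC| = |$30,286.02 − $33,147.13| = $2,861.11

$2,861.11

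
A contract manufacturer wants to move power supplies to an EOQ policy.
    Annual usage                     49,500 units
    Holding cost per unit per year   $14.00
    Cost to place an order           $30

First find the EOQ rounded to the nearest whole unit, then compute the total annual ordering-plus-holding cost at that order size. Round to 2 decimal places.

EOQ = √(2DS/H) = √(2 × 49,500 × 30 / 14)
    = √(212,142.86) ≈ 460.59 → Q = 461 units
Annual ordering cost = (D/Q)·S = (49,500/461) × 30 = $3,221.26
Annual holding cost  = (Q/2)·H = (461/2) × 14 = $3,227.00
Total = $3,221.26 + $3,227.00 = $6,448.26

$6,448.26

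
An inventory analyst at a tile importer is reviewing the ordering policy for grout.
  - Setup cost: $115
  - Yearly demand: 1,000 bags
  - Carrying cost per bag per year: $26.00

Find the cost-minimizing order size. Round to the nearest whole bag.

Q* = √(2·D·S / H) = √(2·1,000·115 / 26) = √8,846.2 ≈ 94.05

94 bags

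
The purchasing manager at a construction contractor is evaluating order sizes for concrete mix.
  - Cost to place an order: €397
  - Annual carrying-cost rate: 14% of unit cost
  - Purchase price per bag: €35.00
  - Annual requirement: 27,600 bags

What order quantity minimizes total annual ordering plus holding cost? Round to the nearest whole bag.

H = i·C = 0.14 × €35 = €4.9000 per bag-year
EOQ = √(2DS/H) = √(2 × 27,600 × 397 / 4.9)
    = √(4,472,326.53) ≈ 2,114.79

2,115 bags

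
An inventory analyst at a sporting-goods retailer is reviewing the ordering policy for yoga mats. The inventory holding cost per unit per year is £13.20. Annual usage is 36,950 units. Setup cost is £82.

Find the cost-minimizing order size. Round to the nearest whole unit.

678 units

Q* = √(2·D·S / H) = √(2·36,950·82 / 13.2) = √459,075.8 ≈ 677.55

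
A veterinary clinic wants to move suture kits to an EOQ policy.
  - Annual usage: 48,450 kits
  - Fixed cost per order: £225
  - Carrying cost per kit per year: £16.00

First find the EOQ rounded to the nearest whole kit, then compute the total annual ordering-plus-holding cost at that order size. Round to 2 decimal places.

£18,677.26

2DS/H = 2·48,450·225/16 = 1,362,656.25
EOQ = √1,362,656.25 ≈ 1,167.33 → Q = 1,167 kits
Ordering: D/Q × S = 48,450/1,167 × £225 = £9,341.26
Holding:  Q/2 × H = 1,167/2 × £16 = £9,336.00
Total = £9,341.26 + £9,336.00 = £18,677.26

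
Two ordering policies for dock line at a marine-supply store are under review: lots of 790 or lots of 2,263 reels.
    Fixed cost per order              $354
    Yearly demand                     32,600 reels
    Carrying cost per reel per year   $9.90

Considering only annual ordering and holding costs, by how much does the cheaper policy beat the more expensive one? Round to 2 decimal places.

Annual cost at Q: ordering D·S/Q plus holding Q·H/2.
TC(790) = (32,600/790)×354 + (790/2)×9.9 = $18,518.60
TC(2,263) = (32,600/2,263)×354 + (2,263/2)×9.9 = $16,301.45
Cheaper: Q = 2,263.  Difference = $2,217.15

$2,217.15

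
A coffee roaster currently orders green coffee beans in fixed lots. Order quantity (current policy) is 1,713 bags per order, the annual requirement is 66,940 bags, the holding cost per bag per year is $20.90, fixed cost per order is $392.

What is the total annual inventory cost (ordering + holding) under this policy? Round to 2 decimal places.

$33,219.29

Annual ordering cost = (D/Q)·S = (66,940/1,713) × 392 = $15,318.44
Annual holding cost  = (Q/2)·H = (1,713/2) × 20.9 = $17,900.85
Total = $15,318.44 + $17,900.85 = $33,219.29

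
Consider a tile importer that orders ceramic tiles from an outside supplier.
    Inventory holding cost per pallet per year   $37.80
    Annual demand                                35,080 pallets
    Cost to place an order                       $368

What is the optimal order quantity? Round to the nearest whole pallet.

Q* = √(2·D·S / H) = √(2·35,080·368 / 37.8) = √683,039.2 ≈ 826.46

826 pallets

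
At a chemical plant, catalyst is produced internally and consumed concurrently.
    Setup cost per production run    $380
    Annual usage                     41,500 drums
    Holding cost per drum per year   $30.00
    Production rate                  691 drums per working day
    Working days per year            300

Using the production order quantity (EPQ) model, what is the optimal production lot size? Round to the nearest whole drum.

1,147 drums

Daily demand d = 41,500/300 = 138.333; p = 691; 1 − d/p = 0.79981
EPQ = √(2DS / (H(1 − d/p)))
    = √(2 × 41,500 × 380 / (30 × 0.79981)) ≈ 1,146.51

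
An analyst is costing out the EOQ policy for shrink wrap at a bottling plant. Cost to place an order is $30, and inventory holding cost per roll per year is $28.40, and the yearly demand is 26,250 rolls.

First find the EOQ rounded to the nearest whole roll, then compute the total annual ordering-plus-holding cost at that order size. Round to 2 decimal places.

$6,688.06

EOQ = √(2DS/H) = √(2 × 26,250 × 30 / 28.4)
    = √(55,457.75) ≈ 235.49 → Q = 235 rolls
Ordering: D/Q × S = 26,250/235 × $30 = $3,351.06
Holding:  Q/2 × H = 235/2 × $28.4 = $3,337.00
Total = $3,351.06 + $3,337.00 = $6,688.06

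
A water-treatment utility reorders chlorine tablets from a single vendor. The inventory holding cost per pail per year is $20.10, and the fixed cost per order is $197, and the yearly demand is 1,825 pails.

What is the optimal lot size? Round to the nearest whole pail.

Q* = √(2·D·S / H) = √(2·1,825·197 / 20.1) = √35,773.6 ≈ 189.14

189 pails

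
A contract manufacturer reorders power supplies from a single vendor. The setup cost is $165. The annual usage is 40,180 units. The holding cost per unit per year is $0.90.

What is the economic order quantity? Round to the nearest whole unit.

Optimal lot size Q* = (2 × 40,180 × $165 / $0.9)^½ ≈ 3,838.32

3,838 units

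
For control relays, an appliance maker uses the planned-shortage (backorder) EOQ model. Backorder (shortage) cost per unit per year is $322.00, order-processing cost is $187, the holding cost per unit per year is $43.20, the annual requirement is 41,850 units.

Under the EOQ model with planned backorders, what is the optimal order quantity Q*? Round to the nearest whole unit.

641 units

Basic EOQ = √(2·41,850·187/43.2) = 601.924
Backorder adjustment √((H+b)/b) = √((43.2+322)/322) = 1.0650
Q* = 601.924 × 1.0650 ≈ 641.03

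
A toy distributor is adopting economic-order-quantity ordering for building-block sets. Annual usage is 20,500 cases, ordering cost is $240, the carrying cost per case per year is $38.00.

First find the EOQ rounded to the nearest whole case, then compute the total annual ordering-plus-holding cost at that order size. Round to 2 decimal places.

EOQ = √(2DS/H) = √(2 × 20,500 × 240 / 38)
    = √(258,947.37) ≈ 508.87 → Q = 509 cases
Orders/yr = 20,500/509 = 40.275; ordering cost = 40.275 × $240 = $9,666.01
Average inventory = 509/2 = 254.5; holding cost = 254.5 × $38 = $9,671.00
Total = $9,666.01 + $9,671.00 = $19,337.01

$19,337.01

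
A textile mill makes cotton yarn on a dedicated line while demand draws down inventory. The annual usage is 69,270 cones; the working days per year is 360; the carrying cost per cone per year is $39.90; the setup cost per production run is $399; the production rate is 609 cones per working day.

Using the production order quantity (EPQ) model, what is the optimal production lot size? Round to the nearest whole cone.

Daily demand d = 69,270/360 = 192.417; p = 609; 1 − d/p = 0.68404
EPQ = √(2DS / (H(1 − d/p)))
    = √(2 × 69,270 × 399 / (39.9 × 0.68404)) ≈ 1,423.13

1,423 cones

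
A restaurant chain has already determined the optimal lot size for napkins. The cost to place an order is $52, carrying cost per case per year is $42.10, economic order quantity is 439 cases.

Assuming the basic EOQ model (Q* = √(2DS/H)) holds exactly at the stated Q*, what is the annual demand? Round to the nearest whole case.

78,015 cases per year

Since Q* = (2DS/H)^½, squaring gives Q*²·H = 2DS.
D = Q²H / (2S) = 439² × 42.1 / (2 × 52) = 78,014.94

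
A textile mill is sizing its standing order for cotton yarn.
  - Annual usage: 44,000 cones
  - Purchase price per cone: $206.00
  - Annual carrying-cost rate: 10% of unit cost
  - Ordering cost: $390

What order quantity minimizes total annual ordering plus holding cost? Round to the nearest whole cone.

Carrying cost H = $206 × 10% = $20.6000/cone/yr
Optimal lot size Q* = (2 × 44,000 × $390 / $20.6)^½ ≈ 1,290.74

1,291 cones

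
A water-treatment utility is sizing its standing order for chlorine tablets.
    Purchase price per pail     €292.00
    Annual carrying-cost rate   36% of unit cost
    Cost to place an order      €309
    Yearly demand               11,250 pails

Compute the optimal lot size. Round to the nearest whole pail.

257 pails

Holding cost per pail per year: H = 36% × €292 = €105.1200
Optimal lot size Q* = (2 × 11,250 × €309 / €105.12)^½ ≈ 257.17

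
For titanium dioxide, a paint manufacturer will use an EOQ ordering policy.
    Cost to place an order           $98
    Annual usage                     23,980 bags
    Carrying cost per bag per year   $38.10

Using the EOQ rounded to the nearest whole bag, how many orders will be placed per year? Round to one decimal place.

Optimal lot size Q* = (2 × 23,980 × $98 / $38.1)^½ ≈ 351.23 → Q = 351
N = D/Q = 23,980/351 ≈ 68.319 orders/yr

68.3 orders per year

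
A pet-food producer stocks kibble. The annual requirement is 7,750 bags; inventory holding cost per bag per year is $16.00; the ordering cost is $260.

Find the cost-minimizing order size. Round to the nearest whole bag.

502 bags

Optimal lot size Q* = (2 × 7,750 × $260 / $16)^½ ≈ 501.87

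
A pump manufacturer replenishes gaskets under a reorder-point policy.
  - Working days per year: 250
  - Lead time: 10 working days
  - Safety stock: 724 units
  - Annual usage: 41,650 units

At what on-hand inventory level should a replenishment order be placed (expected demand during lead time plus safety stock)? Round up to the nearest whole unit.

2,390 units

Daily demand d = 41,650 / 250 = 166.600 units/day
Demand during lead time = 166.600 × 10 = 1,666.00
Reorder point = 1,666.00 + 724 = 2,390.00 → round up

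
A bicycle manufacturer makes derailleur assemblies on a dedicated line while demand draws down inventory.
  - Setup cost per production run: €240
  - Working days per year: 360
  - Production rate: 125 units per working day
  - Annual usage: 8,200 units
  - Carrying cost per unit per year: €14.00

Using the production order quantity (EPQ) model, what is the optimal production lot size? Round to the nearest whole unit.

586 units

Daily demand d = 8,200/360 = 22.778; p = 125; 1 − d/p = 0.81778
EPQ = √(2DS / (H(1 − d/p)))
    = √(2 × 8,200 × 240 / (14 × 0.81778)) ≈ 586.34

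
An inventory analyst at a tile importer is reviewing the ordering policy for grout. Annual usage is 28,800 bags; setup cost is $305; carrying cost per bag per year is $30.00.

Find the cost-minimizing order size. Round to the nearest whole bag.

765 bags

Optimal lot size Q* = (2 × 28,800 × $305 / $30)^½ ≈ 765.25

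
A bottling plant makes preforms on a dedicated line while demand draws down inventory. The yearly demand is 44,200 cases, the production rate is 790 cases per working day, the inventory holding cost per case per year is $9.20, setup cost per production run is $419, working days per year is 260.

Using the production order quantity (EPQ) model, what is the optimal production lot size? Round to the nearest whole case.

Daily demand d = 44,200/260 = 170.000; p = 790; 1 − d/p = 0.78481
EPQ = √(2DS / (H(1 − d/p)))
    = √(2 × 44,200 × 419 / (9.2 × 0.78481)) ≈ 2,264.94

2,265 cases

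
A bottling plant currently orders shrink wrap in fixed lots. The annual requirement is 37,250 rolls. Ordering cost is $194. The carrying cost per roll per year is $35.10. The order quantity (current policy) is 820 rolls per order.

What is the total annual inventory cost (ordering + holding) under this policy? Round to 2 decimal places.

$23,203.80

Orders/yr = 37,250/820 = 45.427; ordering cost = 45.427 × $194 = $8,812.80
Average inventory = 820/2 = 410; holding cost = 410 × $35.1 = $14,391.00
Total = $8,812.80 + $14,391.00 = $23,203.80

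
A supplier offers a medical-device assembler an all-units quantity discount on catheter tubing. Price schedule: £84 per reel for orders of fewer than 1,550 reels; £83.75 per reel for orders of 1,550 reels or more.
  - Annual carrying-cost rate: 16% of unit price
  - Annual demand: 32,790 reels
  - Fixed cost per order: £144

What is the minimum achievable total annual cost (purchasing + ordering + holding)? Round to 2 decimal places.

H₁ = 16%×£84 = £13.4400;  H₂ = 16%×£83.75 = £13.4000
EOQ₁ = √(2×32,790×144/13.4400) = 838.24  (< 1,550, feasible at tier 1)
EOQ₂ = √(2×32,790×144/13.4000) = 839.49  (< 1,550 → use Q = 1,550 at tier-2 price)
TC(tier 1 (EOQ₁), Q≈838.2) = £2,765,625.92
TC(tier 2, Q≈1,550.0) = £2,759,593.80
Minimum at tier 2: £2,759,593.80

£2,759,593.80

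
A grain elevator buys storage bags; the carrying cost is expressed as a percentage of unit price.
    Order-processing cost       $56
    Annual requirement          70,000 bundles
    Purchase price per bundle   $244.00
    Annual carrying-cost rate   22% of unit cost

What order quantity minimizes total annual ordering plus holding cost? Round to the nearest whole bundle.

382 bundles

Holding cost per bundle per year: H = 22% × $244 = $53.6800
Optimal lot size Q* = (2 × 70,000 × $56 / $53.68)^½ ≈ 382.17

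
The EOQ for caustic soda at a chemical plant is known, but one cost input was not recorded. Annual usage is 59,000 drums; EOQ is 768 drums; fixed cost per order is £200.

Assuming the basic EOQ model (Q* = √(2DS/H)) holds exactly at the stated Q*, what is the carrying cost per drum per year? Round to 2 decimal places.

£40.01

Since Q* = (2DS/H)^½, squaring gives Q*²·H = 2DS.
H = 2DS / Q² = 2 × 59,000 × 200 / 768² = 40.0119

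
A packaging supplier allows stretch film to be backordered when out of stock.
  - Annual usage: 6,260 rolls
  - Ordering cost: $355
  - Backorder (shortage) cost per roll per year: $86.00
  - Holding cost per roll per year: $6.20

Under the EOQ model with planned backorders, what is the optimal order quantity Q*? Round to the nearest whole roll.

Basic EOQ = √(2·6,260·355/6.2) = 846.682
Backorder adjustment √((H+b)/b) = √((6.2+86)/86) = 1.0354
Q* = 846.682 × 1.0354 ≈ 876.67

877 rolls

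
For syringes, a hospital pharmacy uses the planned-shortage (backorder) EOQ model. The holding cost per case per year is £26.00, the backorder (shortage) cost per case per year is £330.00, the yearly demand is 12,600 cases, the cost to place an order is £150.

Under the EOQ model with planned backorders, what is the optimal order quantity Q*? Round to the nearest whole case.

396 cases

Q* = √(2DS/H) · √((H + b)/b)
   = √(2 × 12,600 × 150 / 26) · √((26 + 330) / 330)
   = 381.293 × 1.0386 ≈ 396.03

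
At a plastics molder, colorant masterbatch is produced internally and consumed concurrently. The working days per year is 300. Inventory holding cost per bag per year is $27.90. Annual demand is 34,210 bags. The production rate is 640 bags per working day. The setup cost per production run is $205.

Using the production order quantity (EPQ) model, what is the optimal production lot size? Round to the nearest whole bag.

d = 34,210/300 = 114.0333 bags/day;  effective holding cost H(1 − d/p) = 27.9·(1 − 114.0333/640) = 22.92886
Q* = √(2DS / H_eff) = √(2·34,210·205 / 22.92886) ≈ 782.13

782 bags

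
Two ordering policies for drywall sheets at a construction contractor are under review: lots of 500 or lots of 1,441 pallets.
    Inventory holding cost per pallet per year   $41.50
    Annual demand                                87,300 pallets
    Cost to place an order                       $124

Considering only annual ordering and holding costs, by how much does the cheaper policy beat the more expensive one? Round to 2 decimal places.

For each Q, cost = (D/Q)·S + (Q/2)·H.
TC(500) = (87,300/500)×124 + (500/2)×41.5 = $32,025.40
TC(1,441) = (87,300/1,441)×124 + (1,441/2)×41.5 = $37,413.03
|ΔTC| = |$32,025.40 − $37,413.03| = $5,387.63

$5,387.63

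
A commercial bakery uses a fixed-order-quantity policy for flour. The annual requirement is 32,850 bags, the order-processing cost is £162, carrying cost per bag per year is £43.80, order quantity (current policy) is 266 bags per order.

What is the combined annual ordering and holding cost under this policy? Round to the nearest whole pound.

Ordering: D/Q × S = 32,850/266 × £162 = £20,006.39
Holding:  Q/2 × H = 266/2 × £43.8 = £5,825.40
Total = £20,006.39 + £5,825.40 = £25,831.79

£25,832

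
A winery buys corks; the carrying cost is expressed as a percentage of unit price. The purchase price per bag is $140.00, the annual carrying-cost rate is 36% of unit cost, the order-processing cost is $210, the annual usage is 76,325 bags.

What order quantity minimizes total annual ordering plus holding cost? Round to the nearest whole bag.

H = i·C = 0.36 × $140 = $50.4000 per bag-year
Q* = √(2·D·S / H) = √(2·76,325·210 / 50.4) = √636,041.7 ≈ 797.52

798 bags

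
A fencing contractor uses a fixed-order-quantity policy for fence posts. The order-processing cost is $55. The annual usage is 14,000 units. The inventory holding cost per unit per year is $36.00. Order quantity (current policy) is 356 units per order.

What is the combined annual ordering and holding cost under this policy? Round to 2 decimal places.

Ordering: D/Q × S = 14,000/356 × $55 = $2,162.92
Holding:  Q/2 × H = 356/2 × $36 = $6,408.00
Total = $2,162.92 + $6,408.00 = $8,570.92

$8,570.92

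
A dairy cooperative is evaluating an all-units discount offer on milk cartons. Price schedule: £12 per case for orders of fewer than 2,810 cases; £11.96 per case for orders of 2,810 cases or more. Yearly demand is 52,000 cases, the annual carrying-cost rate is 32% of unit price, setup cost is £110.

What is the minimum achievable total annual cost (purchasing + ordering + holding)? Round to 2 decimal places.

£629,332.80

H₁ = 32%×£12 = £3.8400;  H₂ = 32%×£11.96 = £3.8272
EOQ₁ = √(2×52,000×110/3.8400) = 1,726.03  (< 2,810, feasible at tier 1)
EOQ₂ = √(2×52,000×110/3.8272) = 1,728.91  (< 2,810 → use Q = 2,810 at tier-2 price)
TC(tier 1 (EOQ₁), Q≈1,726.0) = £630,627.94
TC(tier 2, Q≈2,810.0) = £629,332.80
Minimum at tier 2: £629,332.80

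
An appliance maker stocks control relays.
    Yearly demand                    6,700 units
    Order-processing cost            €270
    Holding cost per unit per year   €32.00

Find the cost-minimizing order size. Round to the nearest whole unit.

336 units

EOQ = √(2DS/H) = √(2 × 6,700 × 270 / 32)
    = √(113,062.50) ≈ 336.25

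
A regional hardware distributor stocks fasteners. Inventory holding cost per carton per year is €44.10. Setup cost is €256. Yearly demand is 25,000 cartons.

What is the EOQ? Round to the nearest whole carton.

539 cartons

Optimal lot size Q* = (2 × 25,000 × €256 / €44.1)^½ ≈ 538.75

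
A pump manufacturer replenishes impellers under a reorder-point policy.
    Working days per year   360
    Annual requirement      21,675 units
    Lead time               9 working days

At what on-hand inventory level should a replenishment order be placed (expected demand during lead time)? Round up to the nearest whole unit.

542 units

Daily demand d = 21,675 / 360 = 60.208 units/day
Demand during lead time = 60.208 × 9 = 541.88
Reorder point = 541.88 → round up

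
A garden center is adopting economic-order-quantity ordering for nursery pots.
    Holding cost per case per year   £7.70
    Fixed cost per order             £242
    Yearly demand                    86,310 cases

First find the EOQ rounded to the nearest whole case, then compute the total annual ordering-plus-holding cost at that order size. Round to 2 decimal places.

Optimal lot size Q* = (2 × 86,310 × £242 / £7.7)^½ ≈ 2,329.21 → Q = 2,329 cases
Orders/yr = 86,310/2,329 = 37.059; ordering cost = 37.059 × £242 = £8,968.24
Average inventory = 2,329/2 = 1164.5; holding cost = 1164.5 × £7.7 = £8,966.65
Total = £8,968.24 + £8,966.65 = £17,934.89

£17,934.89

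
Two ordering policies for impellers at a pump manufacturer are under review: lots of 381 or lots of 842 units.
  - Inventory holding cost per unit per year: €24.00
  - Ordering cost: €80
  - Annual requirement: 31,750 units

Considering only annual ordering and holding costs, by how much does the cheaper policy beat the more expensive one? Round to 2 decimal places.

€1,881.96

Annual cost at Q: ordering D·S/Q plus holding Q·H/2.
TC(381) = (31,750/381)×80 + (381/2)×24 = €11,238.67
TC(842) = (31,750/842)×80 + (842/2)×24 = €13,120.63
|ΔTC| = |€11,238.67 − €13,120.63| = €1,881.96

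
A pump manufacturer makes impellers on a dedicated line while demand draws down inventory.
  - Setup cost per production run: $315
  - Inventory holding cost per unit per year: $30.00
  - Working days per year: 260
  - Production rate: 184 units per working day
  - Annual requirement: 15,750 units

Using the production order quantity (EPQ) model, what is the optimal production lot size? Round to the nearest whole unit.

702 units

Daily demand d = 15,750/260 = 60.577; p = 184; 1 − d/p = 0.67078
EPQ = √(2DS / (H(1 − d/p)))
    = √(2 × 15,750 × 315 / (30 × 0.67078)) ≈ 702.20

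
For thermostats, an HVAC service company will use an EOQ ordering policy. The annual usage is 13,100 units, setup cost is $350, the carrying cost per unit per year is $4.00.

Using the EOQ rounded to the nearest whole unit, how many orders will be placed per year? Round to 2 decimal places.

Q* = √(2·D·S / H) = √(2·13,100·350 / 4) = √2,292,500.0 ≈ 1,514.10 → Q = 1,514
Orders per year = D/Q = 13,100 / 1,514 = 8.653

8.65 orders per year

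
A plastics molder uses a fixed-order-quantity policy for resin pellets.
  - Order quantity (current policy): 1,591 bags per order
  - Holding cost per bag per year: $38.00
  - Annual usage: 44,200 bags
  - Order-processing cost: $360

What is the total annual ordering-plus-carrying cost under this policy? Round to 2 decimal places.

Ordering: D/Q × S = 44,200/1,591 × $360 = $10,001.26
Holding:  Q/2 × H = 1,591/2 × $38 = $30,229.00
Total = $10,001.26 + $30,229.00 = $40,230.26

$40,230.26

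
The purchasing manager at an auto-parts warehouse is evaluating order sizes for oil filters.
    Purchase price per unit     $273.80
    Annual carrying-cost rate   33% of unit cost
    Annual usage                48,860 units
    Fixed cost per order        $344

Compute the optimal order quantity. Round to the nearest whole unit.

610 units

H = i·C = 0.33 × $273.8 = $90.3540 per unit-year
2DS/H = 2·48,860·344/90.354 = 372,044.18
EOQ = √372,044.18 ≈ 609.95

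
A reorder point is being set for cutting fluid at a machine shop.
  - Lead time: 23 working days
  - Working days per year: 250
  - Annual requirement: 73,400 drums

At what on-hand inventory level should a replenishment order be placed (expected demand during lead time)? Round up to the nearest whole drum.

Daily demand d = 73,400 / 250 = 293.600 drums/day
Demand during lead time = 293.600 × 23 = 6,752.80
Reorder point = 6,752.80 → round up

6,753 drums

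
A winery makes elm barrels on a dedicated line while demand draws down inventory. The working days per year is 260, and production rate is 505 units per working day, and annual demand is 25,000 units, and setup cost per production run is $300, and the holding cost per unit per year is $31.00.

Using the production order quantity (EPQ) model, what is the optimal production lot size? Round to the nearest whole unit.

773 units

d = 25,000/260 = 96.1538 units/day;  effective holding cost H(1 − d/p) = 31·(1 − 96.1538/505) = 25.09749
Q* = √(2DS / H_eff) = √(2·25,000·300 / 25.09749) ≈ 773.09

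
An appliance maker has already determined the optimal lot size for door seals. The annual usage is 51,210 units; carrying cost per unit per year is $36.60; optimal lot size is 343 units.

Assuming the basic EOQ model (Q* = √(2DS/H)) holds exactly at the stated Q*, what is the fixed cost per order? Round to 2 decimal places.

$42.04

From Q* = √(2DS/H) ⇒ Q*² = 2DS/H.
S = Q²H / (2D) = 343² × 36.6 / (2 × 51,210) = 42.0421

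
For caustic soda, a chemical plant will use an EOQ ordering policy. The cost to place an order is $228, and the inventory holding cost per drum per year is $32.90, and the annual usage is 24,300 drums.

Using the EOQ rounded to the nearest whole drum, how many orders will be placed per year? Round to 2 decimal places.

Optimal lot size Q* = (2 × 24,300 × $228 / $32.9)^½ ≈ 580.35 → Q = 580
Orders per year = D/Q = 24,300 / 580 = 41.897

41.90 orders per year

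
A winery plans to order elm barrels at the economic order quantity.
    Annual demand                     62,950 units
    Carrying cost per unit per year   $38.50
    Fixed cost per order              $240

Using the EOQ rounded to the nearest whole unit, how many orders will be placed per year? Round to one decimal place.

EOQ = √(2DS/H) = √(2 × 62,950 × 240 / 38.5)
    = √(784,831.17) ≈ 885.91 → Q = 886
N = D/Q = 62,950/886 ≈ 71.050 orders/yr

71.0 orders per year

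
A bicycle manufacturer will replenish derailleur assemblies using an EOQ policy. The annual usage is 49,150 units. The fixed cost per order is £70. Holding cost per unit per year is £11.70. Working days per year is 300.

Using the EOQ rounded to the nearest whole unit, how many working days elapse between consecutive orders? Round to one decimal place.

4.7 days

Q* = √(2·D·S / H) = √(2·49,150·70 / 11.7) = √588,119.7 ≈ 766.89 → Q = 767 units
Days between orders = 300 / (D/Q) = 300 / 64.081 ≈ 4.682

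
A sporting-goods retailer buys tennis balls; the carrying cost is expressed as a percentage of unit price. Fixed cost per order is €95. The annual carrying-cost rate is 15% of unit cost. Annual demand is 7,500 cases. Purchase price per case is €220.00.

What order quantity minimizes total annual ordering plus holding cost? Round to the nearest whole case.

Carrying cost H = €220 × 15% = €33.0000/case/yr
Q* = √(2·D·S / H) = √(2·7,500·95 / 33) = √43,181.8 ≈ 207.80

208 cases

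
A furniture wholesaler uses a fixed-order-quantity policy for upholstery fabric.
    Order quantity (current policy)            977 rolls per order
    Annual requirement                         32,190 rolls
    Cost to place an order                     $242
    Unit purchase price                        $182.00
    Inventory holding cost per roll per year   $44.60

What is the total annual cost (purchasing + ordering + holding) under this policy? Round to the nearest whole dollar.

$5,888,340

Ordering: D/Q × S = 32,190/977 × $242 = $7,973.37
Holding:  Q/2 × H = 977/2 × $44.6 = $21,787.10
Purchase cost = D·C = 32,190 × 182 = $5,858,580.00
Total = $7,973.37 + $21,787.10 + $5,858,580.00 = $5,888,340.47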